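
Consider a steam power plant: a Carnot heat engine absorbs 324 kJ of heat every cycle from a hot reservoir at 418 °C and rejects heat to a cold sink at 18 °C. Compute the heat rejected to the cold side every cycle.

Q_C ≈ 136 kJ

T_H = 418 °C → 418 + 273.15 = 691.15 K.
T_C = 18 °C → 18 + 273.15 = 291.15 K.
Since the cycle is reversible, η = 1 − T_C/T_H = 1 − 291.15/691.15 = 0.5787.
For a reversible cycle Q_C/Q_H = T_C/T_H, so Q_C = 324 × 291.15/691.15 = 136 kJ.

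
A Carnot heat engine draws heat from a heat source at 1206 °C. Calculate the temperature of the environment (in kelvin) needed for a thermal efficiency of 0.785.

T_C ≈ 318 K

T_H = 1206 °C → 1206 + 273.15 = 1479.15 K.
From η = 1 − T_C/T_H, T_C = T_H·(1 − η) = 1479.15 × (1 − 0.785) = 318 K.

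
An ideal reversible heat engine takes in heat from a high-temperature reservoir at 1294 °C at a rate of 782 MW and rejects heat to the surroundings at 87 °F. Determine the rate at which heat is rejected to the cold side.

Q̇_C ≈ 152 MW

T_H = 1294 °C → 1294 + 273.15 = 1567.15 K.
T_C = 87 °F → (87 − 32) × 5/9 = 30.56 °C = 303.71 K.
η_rev = 1 − T_C/T_H = 1 − 303.71/1567.15 = 0.8062.
For a reversible cycle Q_C/Q_H = T_C/T_H, so Q_C = 782 × 303.71/1567.15 = 152 MW.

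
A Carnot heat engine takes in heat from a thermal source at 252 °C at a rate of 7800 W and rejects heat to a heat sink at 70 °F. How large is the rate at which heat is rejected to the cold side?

Q̇_C ≈ 4370 W

T_H = 252 °C → 252 + 273.15 = 525.15 K.
T_C = 70 °F → (70 − 32) × 5/9 = 21.11 °C = 294.26 K.
Carnot efficiency: η = 1 − T_C/T_H = 1 − 294.26/525.15 = 0.4397.
For a reversible cycle Q_C/Q_H = T_C/T_H, so Q_C = 7800 × 294.26/525.15 = 4370 W.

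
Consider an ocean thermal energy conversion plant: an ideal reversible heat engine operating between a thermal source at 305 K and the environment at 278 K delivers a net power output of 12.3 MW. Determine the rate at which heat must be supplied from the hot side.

Q̇_H ≈ 138.9 MW

η_rev = 1 − T_C/T_H = 1 − 278.00/305.00 = 0.0885.
Q_H = W/η = 12.3/0.0885 = 138.9 MW.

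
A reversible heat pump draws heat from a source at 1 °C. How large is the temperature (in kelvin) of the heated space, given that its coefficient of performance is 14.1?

T_H ≈ 295 K

T_C = 1 °C → 1 + 273.15 = 274.15 K.
COP_HP = T_H/(T_H − T_C) ⇒ T_H = T_C·COP_HP/(COP_HP − 1) = 274.15 × 14.1/(14.1 − 1) = 295 K.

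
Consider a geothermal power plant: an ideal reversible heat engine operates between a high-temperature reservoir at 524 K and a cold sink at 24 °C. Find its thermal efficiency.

η ≈ 0.4329

T_C = 24 °C → 24 + 273.15 = 297.15 K.
Carnot efficiency: η = 1 − T_C/T_H = 1 − 297.15/524.00 = 0.4329.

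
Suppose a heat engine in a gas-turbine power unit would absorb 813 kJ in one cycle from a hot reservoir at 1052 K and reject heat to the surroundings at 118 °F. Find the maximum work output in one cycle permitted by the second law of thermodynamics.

W_max ≈ 565 kJ

T_C = 118 °F → (118 − 32) × 5/9 = 47.78 °C = 320.93 K.
No engine can exceed the Carnot limit: η_max = 1 − T_C/T_H = 1 − 320.93/1052.00 = 0.6949.
W_max = η_max · Q_H = 0.6949 × 813 = 565 kJ.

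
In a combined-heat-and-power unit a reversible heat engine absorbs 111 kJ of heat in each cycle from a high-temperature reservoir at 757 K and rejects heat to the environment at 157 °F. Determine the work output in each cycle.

W ≈ 60.8 kJ

T_C = 157 °F → (157 − 32) × 5/9 = 69.44 °C = 342.59 K.
Since the cycle is reversible, η = 1 − T_C/T_H = 1 − 342.59/757.00 = 0.5474.
W = η·Q_H = 0.5474 × 111 = 60.8 kJ.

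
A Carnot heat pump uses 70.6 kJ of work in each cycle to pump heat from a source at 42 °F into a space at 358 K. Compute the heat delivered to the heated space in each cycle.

Q_H ≈ 319 kJ

T_C = 42 °F → (42 − 32) × 5/9 = 5.56 °C = 278.71 K.
Reversible heating COP: COP_HP = T_H/(T_H − T_C) = 358.00/79.29 = 4.5148.
Q_H = COP_HP · W = 4.5148 × 70.6 = 319 kJ.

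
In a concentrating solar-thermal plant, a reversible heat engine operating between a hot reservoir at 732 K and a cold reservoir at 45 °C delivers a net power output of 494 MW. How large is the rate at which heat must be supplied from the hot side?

T_C = 45 °C → 45 + 273.15 = 318.15 K.
Since the cycle is reversible, η = 1 − T_C/T_H = 1 − 318.15/732.00 = 0.5654.
Q_H = W/η = 494/0.5654 = 874 MW.

Q̇_H ≈ 874 MW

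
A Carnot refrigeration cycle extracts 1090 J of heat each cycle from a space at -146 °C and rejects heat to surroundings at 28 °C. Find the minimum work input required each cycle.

T_H = 28 °C → 28 + 273.15 = 301.15 K.
T_C = -146 °C → -146 + 273.15 = 127.15 K.
COP_R = T_C/(T_H − T_C) = 127.15/174.00 = 0.7307.
W = Q_C/COP_R = 1090/0.7307 = 1492 J.

W_in ≈ 1492 J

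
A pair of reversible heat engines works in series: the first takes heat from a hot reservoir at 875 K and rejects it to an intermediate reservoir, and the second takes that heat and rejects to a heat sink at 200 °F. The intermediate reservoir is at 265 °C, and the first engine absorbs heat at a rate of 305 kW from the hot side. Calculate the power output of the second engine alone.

Ẇ₂ ≈ 59.8 kW

T_C = 200 °F → (200 − 32) × 5/9 = 93.33 °C = 366.48 K.
T_m = 265 °C → 265 + 273.15 = 538.15 K.
Heat entering the second stage: Q_m = Q_H·(T_m/T_H) = 305 × 538.15/875.00 = 188 kW.
Second-stage efficiency η₂ = 1 − T_C/T_m = 1 − 366.48/538.15 = 0.3190, so W₂ = η₂·Q_m = 59.8 kW.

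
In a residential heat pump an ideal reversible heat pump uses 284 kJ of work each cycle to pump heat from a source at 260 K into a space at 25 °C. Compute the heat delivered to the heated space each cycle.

Q_H ≈ 2220 kJ

T_H = 25 °C → 25 + 273.15 = 298.15 K.
For a reversible heat pump, COP_HP = T_H/(T_H − T_C) = 298.15/38.15 = 7.8152.
Q_H = COP_HP · W = 7.8152 × 284 = 2220 kJ.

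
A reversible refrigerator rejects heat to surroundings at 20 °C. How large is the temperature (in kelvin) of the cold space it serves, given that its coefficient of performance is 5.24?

T_H = 20 °C → 20 + 273.15 = 293.15 K.
COP_R = T_C/(T_H − T_C) ⇒ T_C = T_H·COP_R/(1 + COP_R) = 293.15 × 5.24/(1 + 5.24) = 246 K.

T_C ≈ 246 K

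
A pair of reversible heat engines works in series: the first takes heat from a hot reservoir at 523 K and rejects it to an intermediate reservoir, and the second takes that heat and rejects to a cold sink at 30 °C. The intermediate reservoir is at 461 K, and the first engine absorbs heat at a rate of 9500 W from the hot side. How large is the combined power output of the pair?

T_C = 30 °C → 30 + 273.15 = 303.15 K.
Two reversible stages in series are equivalent to a single Carnot engine between T_H and T_C, so η_total = 1 − T_C/T_H = 1 − 303.15/523.00 = 0.4204.
W_total = η_total · Q_H = 0.4204 × 9500 = 3990 W.

Ẇ_total ≈ 3990 W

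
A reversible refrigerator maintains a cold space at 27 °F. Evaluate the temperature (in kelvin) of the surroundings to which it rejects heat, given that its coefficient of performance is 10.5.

T_C = 27 °F → (27 − 32) × 5/9 = -2.78 °C = 270.37 K.
COP_R = T_C/(T_H − T_C) ⇒ T_H = T_C·(1 + 1/COP_R) = 270.37 × (1 + 1/10.5) = 296.1 K.

T_H ≈ 296.1 K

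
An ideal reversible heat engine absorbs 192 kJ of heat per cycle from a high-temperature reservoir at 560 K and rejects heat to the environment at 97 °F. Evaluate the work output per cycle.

W ≈ 85.97 kJ

T_C = 97 °F → (97 − 32) × 5/9 = 36.11 °C = 309.26 K.
Carnot efficiency: η = 1 − T_C/T_H = 1 − 309.26/560.00 = 0.4477.
W = η·Q_H = 0.4477 × 192 = 85.97 kJ.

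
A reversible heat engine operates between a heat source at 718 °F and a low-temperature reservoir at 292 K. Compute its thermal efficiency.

η ≈ 0.5537

T_H = 718 °F → (718 − 32) × 5/9 = 381.11 °C = 654.26 K.
The Carnot efficiency is η = 1 − T_C/T_H = 1 − 292.00/654.26 = 0.5537.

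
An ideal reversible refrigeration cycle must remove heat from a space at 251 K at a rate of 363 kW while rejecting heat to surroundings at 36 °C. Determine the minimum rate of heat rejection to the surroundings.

Q̇_H ≈ 447.1 kW

T_H = 36 °C → 36 + 273.15 = 309.15 K.
For a reversible cycle Q_H/Q_C = T_H/T_C, so Q_H = Q_C·T_H/T_C = 363 × 309.15/251.00 = 447.1 kW.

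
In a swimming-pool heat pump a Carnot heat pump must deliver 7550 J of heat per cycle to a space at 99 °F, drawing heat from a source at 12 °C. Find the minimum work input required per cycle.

W_in ≈ 613.5 J

T_H = 99 °F → (99 − 32) × 5/9 = 37.22 °C = 310.37 K.
T_C = 12 °C → 12 + 273.15 = 285.15 K.
The Carnot heat-pump COP is COP_HP = T_H/(T_H − T_C) = 310.37/25.22 = 12.3055.
W = Q_H/COP_HP = 7550/12.3055 = 613.5 J.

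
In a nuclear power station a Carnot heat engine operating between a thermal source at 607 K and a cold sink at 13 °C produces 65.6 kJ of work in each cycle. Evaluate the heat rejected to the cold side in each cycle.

T_C = 13 °C → 13 + 273.15 = 286.15 K.
For a reversible engine, η = 1 − T_C/T_H = 1 − 286.15/607.00 = 0.5286.
Since Q_C/Q_H = T_C/T_H and Q_H = W/η, Q_C = W·T_C/(T_H − T_C) = 65.6 × 286.15/320.85 = 58.5 kJ.

Q_C ≈ 58.5 kJ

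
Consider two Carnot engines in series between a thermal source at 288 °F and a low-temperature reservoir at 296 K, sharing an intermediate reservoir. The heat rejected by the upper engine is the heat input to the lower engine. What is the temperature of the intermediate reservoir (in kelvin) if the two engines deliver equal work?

T_H = 288 °F → (288 − 32) × 5/9 = 142.22 °C = 415.37 K.
For reversible stages Q_m = Q_H·(T_m/T_H). Setting W₁ = Q_H(1 − T_m/T_H) equal to W₂ = Q_m(1 − T_C/T_m) = Q_H·(T_m − T_C)/T_H gives T_H − T_m = T_m − T_C, so T_m = (T_H + T_C)/2 = (415.37 + 296.00)/2 = 356 K.

T_m ≈ 356 K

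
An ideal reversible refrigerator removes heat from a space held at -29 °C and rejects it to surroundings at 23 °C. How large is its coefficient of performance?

T_H = 23 °C → 23 + 273.15 = 296.15 K.
T_C = -29 °C → -29 + 273.15 = 244.15 K.
COP_R = T_C/(T_H − T_C) = 244.15/(296.15 − 244.15) = 4.70.

COP_R ≈ 4.70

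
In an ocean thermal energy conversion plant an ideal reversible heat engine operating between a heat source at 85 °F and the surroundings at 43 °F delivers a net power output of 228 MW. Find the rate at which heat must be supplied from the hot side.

Q̇_H ≈ 2960 MW

T_H = 85 °F → (85 − 32) × 5/9 = 29.44 °C = 302.59 K.
T_C = 43 °F → (43 − 32) × 5/9 = 6.11 °C = 279.26 K.
The Carnot efficiency is η = 1 − T_C/T_H = 1 − 279.26/302.59 = 0.0771.
Q_H = W/η = 228/0.0771 = 2960 MW.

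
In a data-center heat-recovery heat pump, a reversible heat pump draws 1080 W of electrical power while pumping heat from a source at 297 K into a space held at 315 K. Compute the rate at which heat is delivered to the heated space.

Q̇_H ≈ 18900 W

Reversible heating COP: COP_HP = T_H/(T_H − T_C) = 315.00/18.00 = 17.5000.
Q_H = COP_HP · W = 17.5000 × 1080 = 18900 W.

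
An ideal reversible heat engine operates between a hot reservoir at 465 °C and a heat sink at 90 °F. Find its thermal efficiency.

T_H = 465 °C → 465 + 273.15 = 738.15 K.
T_C = 90 °F → (90 − 32) × 5/9 = 32.22 °C = 305.37 K.
η_rev = 1 − T_C/T_H = 1 − 305.37/738.15 = 0.5863.

η ≈ 0.5863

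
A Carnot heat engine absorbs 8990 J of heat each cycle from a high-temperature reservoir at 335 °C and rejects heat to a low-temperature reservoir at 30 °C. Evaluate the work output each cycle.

W ≈ 4510 J

T_H = 335 °C → 335 + 273.15 = 608.15 K.
T_C = 30 °C → 30 + 273.15 = 303.15 K.
The Carnot efficiency is η = 1 − T_C/T_H = 1 − 303.15/608.15 = 0.5015.
W = η·Q_H = 0.5015 × 8990 = 4510 J.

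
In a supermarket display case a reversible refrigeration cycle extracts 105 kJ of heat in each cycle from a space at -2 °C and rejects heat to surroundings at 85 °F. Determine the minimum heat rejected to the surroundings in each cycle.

T_H = 85 °F → (85 − 32) × 5/9 = 29.44 °C = 302.59 K.
T_C = -2 °C → -2 + 273.15 = 271.15 K.
For a reversible cycle Q_H/Q_C = T_H/T_C, so Q_H = Q_C·T_H/T_C = 105 × 302.59/271.15 = 117 kJ.

Q_H ≈ 117 kJ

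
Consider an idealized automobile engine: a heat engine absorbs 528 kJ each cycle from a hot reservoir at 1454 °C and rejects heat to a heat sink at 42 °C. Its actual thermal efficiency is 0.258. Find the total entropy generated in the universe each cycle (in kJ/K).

T_H = 1454 °C → 1454 + 273.15 = 1727.15 K.
T_C = 42 °C → 42 + 273.15 = 315.15 K.
W = η·Q_H = 0.258 × 528 = 136.2 kJ, so Q_C = Q_H − W = 391.8 kJ.
Entropy balance on the reservoirs: −Q_H/T_H = -0.3057 kJ/K, +Q_C/T_C = 1.243 kJ/K.
ΔS_univ = −Q_H/T_H + Q_C/T_C = 0.9374 kJ/K (> 0, since η = 0.258 < η_Carnot = 0.818).

ΔS_univ ≈ 0.9374 kJ/K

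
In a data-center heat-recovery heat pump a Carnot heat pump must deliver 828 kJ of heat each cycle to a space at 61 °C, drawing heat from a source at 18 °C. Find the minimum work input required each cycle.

W_in ≈ 107 kJ

T_H = 61 °C → 61 + 273.15 = 334.15 K.
T_C = 18 °C → 18 + 273.15 = 291.15 K.
For a reversible heat pump, COP_HP = T_H/(T_H − T_C) = 334.15/43.00 = 7.7709.
W = Q_H/COP_HP = 828/7.7709 = 107 kJ.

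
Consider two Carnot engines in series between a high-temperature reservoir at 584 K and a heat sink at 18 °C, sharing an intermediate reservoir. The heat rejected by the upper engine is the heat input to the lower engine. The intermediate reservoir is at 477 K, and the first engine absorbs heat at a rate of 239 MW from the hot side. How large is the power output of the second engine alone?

Ẇ₂ ≈ 76.1 MW

T_C = 18 °C → 18 + 273.15 = 291.15 K.
Heat entering the second stage: Q_m = Q_H·(T_m/T_H) = 239 × 477.00/584.00 = 195 MW.
Second-stage efficiency η₂ = 1 − T_C/T_m = 1 − 291.15/477.00 = 0.3896, so W₂ = η₂·Q_m = 76.1 MW.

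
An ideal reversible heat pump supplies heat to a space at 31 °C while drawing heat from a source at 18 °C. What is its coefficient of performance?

T_H = 31 °C → 31 + 273.15 = 304.15 K.
T_C = 18 °C → 18 + 273.15 = 291.15 K.
Reversible heating COP: COP_HP = T_H/(T_H − T_C) = 304.15/(304.15 − 291.15) = 23.4.

COP_HP ≈ 23.4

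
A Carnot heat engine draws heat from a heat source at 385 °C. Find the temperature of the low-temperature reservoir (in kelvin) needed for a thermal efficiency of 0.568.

T_H = 385 °C → 385 + 273.15 = 658.15 K.
From η = 1 − T_C/T_H, T_C = T_H·(1 − η) = 658.15 × (1 − 0.568) = 284.3 K.

T_C ≈ 284.3 K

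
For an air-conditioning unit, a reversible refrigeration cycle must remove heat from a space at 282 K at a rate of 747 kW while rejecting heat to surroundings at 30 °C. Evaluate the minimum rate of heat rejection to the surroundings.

T_H = 30 °C → 30 + 273.15 = 303.15 K.
For a reversible cycle Q_H/Q_C = T_H/T_C, so Q_H = Q_C·T_H/T_C = 747 × 303.15/282.00 = 803 kW.

Q̇_H ≈ 803 kW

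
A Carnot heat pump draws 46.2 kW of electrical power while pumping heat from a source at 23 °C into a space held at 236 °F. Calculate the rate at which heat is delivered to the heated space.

Q̇_H ≈ 198 kW

T_H = 236 °F → (236 − 32) × 5/9 = 113.33 °C = 386.48 K.
T_C = 23 °C → 23 + 273.15 = 296.15 K.
COP_HP = T_H/(T_H − T_C) = 386.48/90.33 = 4.2784.
Q_H = COP_HP · W = 4.2784 × 46.2 = 198 kW.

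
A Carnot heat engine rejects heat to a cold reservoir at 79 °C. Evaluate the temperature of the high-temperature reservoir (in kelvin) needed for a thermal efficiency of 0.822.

T_C = 79 °C → 79 + 273.15 = 352.15 K.
From η = 1 − T_C/T_H, solving for T_H gives T_H = T_C/(1 − η) = 352.15/(1 − 0.822) = 1980 K.

T_H ≈ 1980 K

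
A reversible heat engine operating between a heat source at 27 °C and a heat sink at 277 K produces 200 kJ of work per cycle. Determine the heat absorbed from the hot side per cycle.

T_H = 27 °C → 27 + 273.15 = 300.15 K.
η_rev = 1 − T_C/T_H = 1 − 277.00/300.15 = 0.0771.
Q_H = W/η = 200/0.0771 = 2590 kJ.

Q_H ≈ 2590 kJ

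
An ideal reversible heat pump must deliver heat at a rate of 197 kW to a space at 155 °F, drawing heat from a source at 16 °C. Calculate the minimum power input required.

Ẇ_in ≈ 30.2 kW

T_H = 155 °F → (155 − 32) × 5/9 = 68.33 °C = 341.48 K.
T_C = 16 °C → 16 + 273.15 = 289.15 K.
Reversible heating COP: COP_HP = T_H/(T_H − T_C) = 341.48/52.33 = 6.5252.
W = Q_H/COP_HP = 197/6.5252 = 30.2 kW.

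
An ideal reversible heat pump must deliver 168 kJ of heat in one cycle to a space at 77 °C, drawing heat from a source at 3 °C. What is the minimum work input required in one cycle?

W_in ≈ 35.5 kJ

T_H = 77 °C → 77 + 273.15 = 350.15 K.
T_C = 3 °C → 3 + 273.15 = 276.15 K.
Reversible heating COP: COP_HP = T_H/(T_H − T_C) = 350.15/74.00 = 4.7318.
W = Q_H/COP_HP = 168/4.7318 = 35.5 kJ.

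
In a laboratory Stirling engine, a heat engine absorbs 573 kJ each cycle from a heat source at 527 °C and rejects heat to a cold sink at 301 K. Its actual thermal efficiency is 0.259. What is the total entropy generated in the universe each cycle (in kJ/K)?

ΔS_univ ≈ 0.694 kJ/K

T_H = 527 °C → 527 + 273.15 = 800.15 K.
W = η·Q_H = 0.259 × 573 = 148.4 kJ, so Q_C = Q_H − W = 424.6 kJ.
The hot reservoir loses entropy Q_H/T_H = 573/800.15 = 0.7161 kJ/K; the cold reservoir gains Q_C/T_C = 424.6/301.00 = 1.411 kJ/K.
ΔS_univ = −Q_H/T_H + Q_C/T_C = 0.694 kJ/K (> 0, since η = 0.259 < η_Carnot = 0.624).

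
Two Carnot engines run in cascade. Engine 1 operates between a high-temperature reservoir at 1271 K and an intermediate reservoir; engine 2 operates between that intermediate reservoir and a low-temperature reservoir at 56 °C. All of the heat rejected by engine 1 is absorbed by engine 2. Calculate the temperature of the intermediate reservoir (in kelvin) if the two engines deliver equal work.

T_C = 56 °C → 56 + 273.15 = 329.15 K.
For reversible stages Q_m = Q_H·(T_m/T_H). Setting W₁ = Q_H(1 − T_m/T_H) equal to W₂ = Q_m(1 − T_C/T_m) = Q_H·(T_m − T_C)/T_H gives T_H − T_m = T_m − T_C, so T_m = (T_H + T_C)/2 = (1271.00 + 329.15)/2 = 800.1 K.

T_m ≈ 800.1 K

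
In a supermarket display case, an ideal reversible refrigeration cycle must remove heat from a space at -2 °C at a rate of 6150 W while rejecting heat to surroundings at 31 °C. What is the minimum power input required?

T_H = 31 °C → 31 + 273.15 = 304.15 K.
T_C = -2 °C → -2 + 273.15 = 271.15 K.
The reversible coefficient of performance is COP_R = T_C/(T_H − T_C) = 271.15/33.00 = 8.2167.
W = Q_C/COP_R = 6150/8.2167 = 748 W.

Ẇ_in ≈ 748 W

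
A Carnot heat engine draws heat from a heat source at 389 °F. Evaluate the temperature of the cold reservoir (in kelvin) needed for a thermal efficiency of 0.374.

T_H = 389 °F → (389 − 32) × 5/9 = 198.33 °C = 471.48 K.
From η = 1 − T_C/T_H, T_C = T_H·(1 − η) = 471.48 × (1 − 0.374) = 295 K.

T_C ≈ 295 K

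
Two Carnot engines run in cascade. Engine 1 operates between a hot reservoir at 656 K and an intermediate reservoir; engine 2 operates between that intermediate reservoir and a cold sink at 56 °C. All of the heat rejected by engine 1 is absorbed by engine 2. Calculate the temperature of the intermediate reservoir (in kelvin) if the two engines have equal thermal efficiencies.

T_C = 56 °C → 56 + 273.15 = 329.15 K.
Equal efficiencies require 1 − T_m/T_H = 1 − T_C/T_m, i.e. T_m/T_H = T_C/T_m, so T_m = √(T_H·T_C) = √(656.00 × 329.15) = 465 K.

T_m ≈ 465 K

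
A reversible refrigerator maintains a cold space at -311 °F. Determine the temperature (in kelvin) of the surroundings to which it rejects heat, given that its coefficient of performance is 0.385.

T_C = -311 °F → (-311 − 32) × 5/9 = -190.56 °C = 82.59 K.
COP_R = T_C/(T_H − T_C) ⇒ T_H = T_C·(1 + 1/COP_R) = 82.59 × (1 + 1/0.385) = 297 K.

T_H ≈ 297 K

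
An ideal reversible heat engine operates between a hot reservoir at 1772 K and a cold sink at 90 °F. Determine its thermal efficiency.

η ≈ 0.828

T_C = 90 °F → (90 − 32) × 5/9 = 32.22 °C = 305.37 K.
The Carnot efficiency is η = 1 − T_C/T_H = 1 − 305.37/1772.00 = 0.828.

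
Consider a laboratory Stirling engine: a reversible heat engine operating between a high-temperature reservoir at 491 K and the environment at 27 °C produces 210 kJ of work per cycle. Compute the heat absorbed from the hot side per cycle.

Q_H ≈ 540 kJ

T_C = 27 °C → 27 + 273.15 = 300.15 K.
For a reversible engine, η = 1 − T_C/T_H = 1 − 300.15/491.00 = 0.3887.
Q_H = W/η = 210/0.3887 = 540 kJ.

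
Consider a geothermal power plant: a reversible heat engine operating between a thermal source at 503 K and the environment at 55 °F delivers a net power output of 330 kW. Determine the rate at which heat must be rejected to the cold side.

Q̇_C ≈ 434.7 kW

T_C = 55 °F → (55 − 32) × 5/9 = 12.78 °C = 285.93 K.
η_rev = 1 − T_C/T_H = 1 − 285.93/503.00 = 0.4316.
Since Q_C/Q_H = T_C/T_H and Q_H = W/η, Q_C = W·T_C/(T_H − T_C) = 330 × 285.93/217.07 = 434.7 kW.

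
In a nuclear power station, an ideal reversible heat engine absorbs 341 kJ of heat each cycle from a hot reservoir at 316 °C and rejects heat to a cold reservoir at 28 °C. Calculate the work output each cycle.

W ≈ 167 kJ

T_H = 316 °C → 316 + 273.15 = 589.15 K.
T_C = 28 °C → 28 + 273.15 = 301.15 K.
Carnot efficiency: η = 1 − T_C/T_H = 1 − 301.15/589.15 = 0.4888.
W = η·Q_H = 0.4888 × 341 = 167 kJ.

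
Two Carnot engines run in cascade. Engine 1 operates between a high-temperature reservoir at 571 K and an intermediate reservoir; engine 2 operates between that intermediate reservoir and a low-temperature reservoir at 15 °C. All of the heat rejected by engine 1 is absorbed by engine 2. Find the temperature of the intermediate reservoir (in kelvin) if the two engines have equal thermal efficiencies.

T_m ≈ 406 K

T_C = 15 °C → 15 + 273.15 = 288.15 K.
Equal efficiencies require 1 − T_m/T_H = 1 − T_C/T_m, i.e. T_m/T_H = T_C/T_m, so T_m = √(T_H·T_C) = √(571.00 × 288.15) = 406 K.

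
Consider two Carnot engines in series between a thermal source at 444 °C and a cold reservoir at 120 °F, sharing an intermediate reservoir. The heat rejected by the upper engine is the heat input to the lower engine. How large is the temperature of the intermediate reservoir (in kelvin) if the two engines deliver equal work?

T_m ≈ 520 K

T_H = 444 °C → 444 + 273.15 = 717.15 K.
T_C = 120 °F → (120 − 32) × 5/9 = 48.89 °C = 322.04 K.
For reversible stages Q_m = Q_H·(T_m/T_H). Setting W₁ = Q_H(1 − T_m/T_H) equal to W₂ = Q_m(1 − T_C/T_m) = Q_H·(T_m − T_C)/T_H gives T_H − T_m = T_m − T_C, so T_m = (T_H + T_C)/2 = (717.15 + 322.04)/2 = 520 K.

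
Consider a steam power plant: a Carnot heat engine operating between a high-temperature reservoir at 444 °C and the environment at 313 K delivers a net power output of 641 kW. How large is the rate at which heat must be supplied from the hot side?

Q̇_H ≈ 1137 kW

T_H = 444 °C → 444 + 273.15 = 717.15 K.
The Carnot efficiency is η = 1 − T_C/T_H = 1 − 313.00/717.15 = 0.5636.
Q_H = W/η = 641/0.5636 = 1137 kW.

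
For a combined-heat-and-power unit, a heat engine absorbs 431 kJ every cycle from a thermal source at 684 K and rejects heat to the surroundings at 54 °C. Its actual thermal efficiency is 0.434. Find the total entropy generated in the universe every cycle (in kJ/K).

ΔS_univ ≈ 0.1156 kJ/K

T_C = 54 °C → 54 + 273.15 = 327.15 K.
W = η·Q_H = 0.434 × 431 = 187.1 kJ, so Q_C = Q_H − W = 243.9 kJ.
Entropy balance on the reservoirs: −Q_H/T_H = -0.6301 kJ/K, +Q_C/T_C = 0.7457 kJ/K.
ΔS_univ = −Q_H/T_H + Q_C/T_C = 0.1156 kJ/K (> 0, since η = 0.434 < η_Carnot = 0.522).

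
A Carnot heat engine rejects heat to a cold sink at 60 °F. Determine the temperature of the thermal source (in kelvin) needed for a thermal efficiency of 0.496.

T_C = 60 °F → (60 − 32) × 5/9 = 15.56 °C = 288.71 K.
From η = 1 − T_C/T_H, solving for T_H gives T_H = T_C/(1 − η) = 288.71/(1 − 0.496) = 573 K.

T_H ≈ 573 K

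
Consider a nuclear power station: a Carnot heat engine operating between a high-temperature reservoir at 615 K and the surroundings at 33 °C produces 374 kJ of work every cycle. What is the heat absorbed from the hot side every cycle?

T_C = 33 °C → 33 + 273.15 = 306.15 K.
Carnot efficiency: η = 1 − T_C/T_H = 1 − 306.15/615.00 = 0.5022.
Q_H = W/η = 374/0.5022 = 745 kJ.

Q_H ≈ 745 kJ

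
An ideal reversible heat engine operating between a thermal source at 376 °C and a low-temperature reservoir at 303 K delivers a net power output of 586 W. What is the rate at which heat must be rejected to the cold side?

T_H = 376 °C → 376 + 273.15 = 649.15 K.
Since the cycle is reversible, η = 1 − T_C/T_H = 1 − 303.00/649.15 = 0.5332.
Since Q_C/Q_H = T_C/T_H and Q_H = W/η, Q_C = W·T_C/(T_H − T_C) = 586 × 303.00/346.15 = 513.0 W.

Q̇_C ≈ 513.0 W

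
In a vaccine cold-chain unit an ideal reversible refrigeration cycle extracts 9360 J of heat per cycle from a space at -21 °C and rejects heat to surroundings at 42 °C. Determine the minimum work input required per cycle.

T_H = 42 °C → 42 + 273.15 = 315.15 K.
T_C = -21 °C → -21 + 273.15 = 252.15 K.
The reversible coefficient of performance is COP_R = T_C/(T_H − T_C) = 252.15/63.00 = 4.0024.
W = Q_C/COP_R = 9360/4.0024 = 2339 J.

W_in ≈ 2339 J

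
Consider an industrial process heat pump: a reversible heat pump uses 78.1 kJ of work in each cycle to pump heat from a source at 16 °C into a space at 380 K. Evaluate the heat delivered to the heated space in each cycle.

Q_H ≈ 326.7 kJ

T_C = 16 °C → 16 + 273.15 = 289.15 K.
Reversible heating COP: COP_HP = T_H/(T_H − T_C) = 380.00/90.85 = 4.1827.
Q_H = COP_HP · W = 4.1827 × 78.1 = 326.7 kJ.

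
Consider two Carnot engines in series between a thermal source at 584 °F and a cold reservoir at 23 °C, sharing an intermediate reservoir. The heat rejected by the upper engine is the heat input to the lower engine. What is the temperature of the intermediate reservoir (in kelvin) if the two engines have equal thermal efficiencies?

T_m ≈ 414 K

T_H = 584 °F → (584 − 32) × 5/9 = 306.67 °C = 579.82 K.
T_C = 23 °C → 23 + 273.15 = 296.15 K.
Equal efficiencies require 1 − T_m/T_H = 1 − T_C/T_m, i.e. T_m/T_H = T_C/T_m, so T_m = √(T_H·T_C) = √(579.82 × 296.15) = 414 K.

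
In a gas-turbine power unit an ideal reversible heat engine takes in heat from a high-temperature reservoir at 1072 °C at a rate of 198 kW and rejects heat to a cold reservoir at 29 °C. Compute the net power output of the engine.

Ẇ ≈ 154 kW

T_H = 1072 °C → 1072 + 273.15 = 1345.15 K.
T_C = 29 °C → 29 + 273.15 = 302.15 K.
For a reversible engine, η = 1 − T_C/T_H = 1 − 302.15/1345.15 = 0.7754.
W = η·Q_H = 0.7754 × 198 = 154 kW.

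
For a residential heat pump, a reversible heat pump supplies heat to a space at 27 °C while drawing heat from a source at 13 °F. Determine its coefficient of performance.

T_H = 27 °C → 27 + 273.15 = 300.15 K.
T_C = 13 °F → (13 − 32) × 5/9 = -10.56 °C = 262.59 K.
The Carnot heat-pump COP is COP_HP = T_H/(T_H − T_C) = 300.15/(300.15 − 262.59) = 7.992.

COP_HP ≈ 7.992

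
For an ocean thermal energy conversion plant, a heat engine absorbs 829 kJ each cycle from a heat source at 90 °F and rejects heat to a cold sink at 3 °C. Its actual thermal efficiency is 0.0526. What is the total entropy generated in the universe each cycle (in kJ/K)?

T_H = 90 °F → (90 − 32) × 5/9 = 32.22 °C = 305.37 K.
T_C = 3 °C → 3 + 273.15 = 276.15 K.
W = η·Q_H = 0.0526 × 829 = 43.61 kJ, so Q_C = Q_H − W = 785.4 kJ.
Entropy balance on the reservoirs: −Q_H/T_H = -2.715 kJ/K, +Q_C/T_C = 2.844 kJ/K.
ΔS_univ = −Q_H/T_H + Q_C/T_C = 0.1294 kJ/K (> 0, since η = 0.0526 < η_Carnot = 0.096).

ΔS_univ ≈ 0.1294 kJ/K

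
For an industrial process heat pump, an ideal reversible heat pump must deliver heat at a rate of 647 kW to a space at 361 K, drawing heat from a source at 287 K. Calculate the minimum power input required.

Ẇ_in ≈ 133 kW

For a reversible heat pump, COP_HP = T_H/(T_H − T_C) = 361.00/74.00 = 4.8784.
W = Q_H/COP_HP = 647/4.8784 = 133 kW.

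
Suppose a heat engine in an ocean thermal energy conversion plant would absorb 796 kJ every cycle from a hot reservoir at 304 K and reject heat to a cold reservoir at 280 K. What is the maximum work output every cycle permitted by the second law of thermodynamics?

No engine can exceed the Carnot limit: η_max = 1 − T_C/T_H = 1 − 280.00/304.00 = 0.0789.
W_max = η_max · Q_H = 0.0789 × 796 = 62.84 kJ.

W_max ≈ 62.84 kJ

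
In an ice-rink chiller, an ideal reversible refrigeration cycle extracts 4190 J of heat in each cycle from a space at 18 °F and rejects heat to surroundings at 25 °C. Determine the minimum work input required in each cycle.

T_H = 25 °C → 25 + 273.15 = 298.15 K.
T_C = 18 °F → (18 − 32) × 5/9 = -7.78 °C = 265.37 K.
For a reversible refrigerator, COP_R = T_C/(T_H − T_C) = 265.37/32.78 = 8.0961.
W = Q_C/COP_R = 4190/8.0961 = 517.5 J.

W_in ≈ 517.5 J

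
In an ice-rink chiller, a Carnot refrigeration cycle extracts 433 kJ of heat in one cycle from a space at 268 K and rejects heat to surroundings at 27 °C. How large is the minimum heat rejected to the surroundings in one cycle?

T_H = 27 °C → 27 + 273.15 = 300.15 K.
For a reversible cycle Q_H/Q_C = T_H/T_C, so Q_H = Q_C·T_H/T_C = 433 × 300.15/268.00 = 485 kJ.

Q_H ≈ 485 kJ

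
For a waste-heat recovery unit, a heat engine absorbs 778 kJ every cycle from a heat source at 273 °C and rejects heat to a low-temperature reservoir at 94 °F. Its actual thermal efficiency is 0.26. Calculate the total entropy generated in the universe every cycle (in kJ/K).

ΔS_univ ≈ 0.447 kJ/K

T_H = 273 °C → 273 + 273.15 = 546.15 K.
T_C = 94 °F → (94 − 32) × 5/9 = 34.44 °C = 307.59 K.
W = η·Q_H = 0.26 × 778 = 202.3 kJ, so Q_C = Q_H − W = 575.7 kJ.
Reservoir entropy changes: ΔS_H = −Q_H/T_H = −778/546.15 = -1.425 kJ/K and ΔS_C = +Q_C/T_C = 575.7/307.59 = 1.872 kJ/K.
ΔS_univ = −Q_H/T_H + Q_C/T_C = 0.447 kJ/K (> 0, since η = 0.26 < η_Carnot = 0.437).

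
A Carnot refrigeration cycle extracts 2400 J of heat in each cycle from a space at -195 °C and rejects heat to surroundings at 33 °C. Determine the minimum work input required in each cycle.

T_H = 33 °C → 33 + 273.15 = 306.15 K.
T_C = -195 °C → -195 + 273.15 = 78.15 K.
COP_R = T_C/(T_H − T_C) = 78.15/228.00 = 0.3428.
W = Q_C/COP_R = 2400/0.3428 = 7000 J.

W_in ≈ 7000 J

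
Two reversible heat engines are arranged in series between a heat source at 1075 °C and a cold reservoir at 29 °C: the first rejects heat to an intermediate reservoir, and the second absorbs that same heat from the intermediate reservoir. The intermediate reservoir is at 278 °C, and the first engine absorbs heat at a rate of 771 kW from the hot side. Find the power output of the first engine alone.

Ẇ₁ ≈ 455.8 kW

T_H = 1075 °C → 1075 + 273.15 = 1348.15 K.
T_C = 29 °C → 29 + 273.15 = 302.15 K.
T_m = 278 °C → 278 + 273.15 = 551.15 K.
First-stage efficiency η₁ = 1 − T_m/T_H = 1 − 551.15/1348.15 = 0.5912.
W₁ = η₁·Q_H = 0.5912 × 771 = 455.8 kW.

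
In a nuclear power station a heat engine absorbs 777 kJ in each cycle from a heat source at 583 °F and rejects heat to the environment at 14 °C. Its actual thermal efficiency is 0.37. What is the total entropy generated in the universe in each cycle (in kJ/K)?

T_H = 583 °F → (583 − 32) × 5/9 = 306.11 °C = 579.26 K.
T_C = 14 °C → 14 + 273.15 = 287.15 K.
W = η·Q_H = 0.37 × 777 = 287.5 kJ, so Q_C = Q_H − W = 489.5 kJ.
Entropy balance on the reservoirs: −Q_H/T_H = -1.341 kJ/K, +Q_C/T_C = 1.705 kJ/K.
ΔS_univ = −Q_H/T_H + Q_C/T_C = 0.3634 kJ/K (> 0, since η = 0.37 < η_Carnot = 0.504).

ΔS_univ ≈ 0.3634 kJ/K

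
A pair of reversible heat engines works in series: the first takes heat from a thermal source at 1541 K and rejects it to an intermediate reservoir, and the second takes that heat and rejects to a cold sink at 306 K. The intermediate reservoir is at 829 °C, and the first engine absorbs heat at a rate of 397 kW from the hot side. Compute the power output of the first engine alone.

T_m = 829 °C → 829 + 273.15 = 1102.15 K.
First-stage efficiency η₁ = 1 − T_m/T_H = 1 − 1102.15/1541.00 = 0.2848.
W₁ = η₁·Q_H = 0.2848 × 397 = 113.1 kW.

Ẇ₁ ≈ 113.1 kW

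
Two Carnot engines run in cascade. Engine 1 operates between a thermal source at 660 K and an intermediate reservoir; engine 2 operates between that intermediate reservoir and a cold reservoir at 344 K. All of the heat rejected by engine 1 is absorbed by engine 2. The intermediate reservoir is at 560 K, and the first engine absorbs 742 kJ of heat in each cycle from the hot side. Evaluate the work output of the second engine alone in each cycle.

W₂ ≈ 243 kJ

Heat entering the second stage: Q_m = Q_H·(T_m/T_H) = 742 × 560.00/660.00 = 630 kJ.
Second-stage efficiency η₂ = 1 − T_C/T_m = 1 − 344.00/560.00 = 0.3857, so W₂ = η₂·Q_m = 243 kJ.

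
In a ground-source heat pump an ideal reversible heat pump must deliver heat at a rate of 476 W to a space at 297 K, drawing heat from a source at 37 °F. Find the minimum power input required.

T_C = 37 °F → (37 − 32) × 5/9 = 2.78 °C = 275.93 K.
The Carnot heat-pump COP is COP_HP = T_H/(T_H − T_C) = 297.00/21.07 = 14.0944.
W = Q_H/COP_HP = 476/14.0944 = 33.8 W.

Ẇ_in ≈ 33.8 W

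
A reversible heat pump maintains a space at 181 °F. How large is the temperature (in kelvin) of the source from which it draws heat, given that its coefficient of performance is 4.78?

T_C ≈ 281.5 K

T_H = 181 °F → (181 − 32) × 5/9 = 82.78 °C = 355.93 K.
COP_HP = T_H/(T_H − T_C) ⇒ T_C = T_H·(COP_HP − 1)/COP_HP = 355.93 × (4.78 − 1)/4.78 = 281.5 K.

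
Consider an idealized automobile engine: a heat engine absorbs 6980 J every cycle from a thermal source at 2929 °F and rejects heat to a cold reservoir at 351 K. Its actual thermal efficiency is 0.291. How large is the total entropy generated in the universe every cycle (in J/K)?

ΔS_univ ≈ 10.39 J/K

T_H = 2929 °F → (2929 − 32) × 5/9 = 1609.44 °C = 1882.59 K.
W = η·Q_H = 0.291 × 6980 = 2031 J, so Q_C = Q_H − W = 4949 J.
Reservoir entropy changes: ΔS_H = −Q_H/T_H = −6980/1882.59 = -3.708 J/K and ΔS_C = +Q_C/T_C = 4949/351.00 = 14.10 J/K.
ΔS_univ = −Q_H/T_H + Q_C/T_C = 10.39 J/K (> 0, since η = 0.291 < η_Carnot = 0.814).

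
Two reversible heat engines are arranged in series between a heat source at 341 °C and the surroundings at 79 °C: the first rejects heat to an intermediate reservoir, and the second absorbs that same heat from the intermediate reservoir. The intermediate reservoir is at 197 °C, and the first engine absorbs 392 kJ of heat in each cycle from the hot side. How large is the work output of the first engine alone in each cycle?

W₁ ≈ 91.9 kJ

T_H = 341 °C → 341 + 273.15 = 614.15 K.
T_C = 79 °C → 79 + 273.15 = 352.15 K.
T_m = 197 °C → 197 + 273.15 = 470.15 K.
First-stage efficiency η₁ = 1 − T_m/T_H = 1 − 470.15/614.15 = 0.2345.
W₁ = η₁·Q_H = 0.2345 × 392 = 91.9 kJ.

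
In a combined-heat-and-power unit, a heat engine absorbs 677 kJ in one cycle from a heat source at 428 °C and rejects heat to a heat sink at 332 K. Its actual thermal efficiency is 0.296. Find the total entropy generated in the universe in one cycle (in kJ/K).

T_H = 428 °C → 428 + 273.15 = 701.15 K.
W = η·Q_H = 0.296 × 677 = 200.4 kJ, so Q_C = Q_H − W = 476.6 kJ.
The hot reservoir loses entropy Q_H/T_H = 677/701.15 = 0.9656 kJ/K; the cold reservoir gains Q_C/T_C = 476.6/332.00 = 1.436 kJ/K.
ΔS_univ = −Q_H/T_H + Q_C/T_C = 0.470 kJ/K (> 0, since η = 0.296 < η_Carnot = 0.526).

ΔS_univ ≈ 0.470 kJ/K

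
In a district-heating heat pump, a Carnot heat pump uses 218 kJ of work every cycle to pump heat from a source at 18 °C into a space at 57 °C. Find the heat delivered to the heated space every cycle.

Q_H ≈ 1850 kJ

T_H = 57 °C → 57 + 273.15 = 330.15 K.
T_C = 18 °C → 18 + 273.15 = 291.15 K.
The Carnot heat-pump COP is COP_HP = T_H/(T_H − T_C) = 330.15/39.00 = 8.4654.
Q_H = COP_HP · W = 8.4654 × 218 = 1850 kJ.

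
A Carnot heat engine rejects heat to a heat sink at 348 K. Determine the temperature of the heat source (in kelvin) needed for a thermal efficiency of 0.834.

T_H ≈ 2100 K

From η = 1 − T_C/T_H, solving for T_H gives T_H = T_C/(1 − η) = 348.00/(1 − 0.834) = 2100 K.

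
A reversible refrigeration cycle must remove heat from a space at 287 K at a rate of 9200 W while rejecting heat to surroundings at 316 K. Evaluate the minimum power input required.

For a reversible refrigerator, COP_R = T_C/(T_H − T_C) = 287.00/29.00 = 9.8966.
W = Q_C/COP_R = 9200/9.8966 = 930 W.

Ẇ_in ≈ 930 W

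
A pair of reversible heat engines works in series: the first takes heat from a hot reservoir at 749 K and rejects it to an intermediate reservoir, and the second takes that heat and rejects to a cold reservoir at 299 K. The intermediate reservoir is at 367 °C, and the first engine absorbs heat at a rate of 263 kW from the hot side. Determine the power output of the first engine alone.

T_m = 367 °C → 367 + 273.15 = 640.15 K.
First-stage efficiency η₁ = 1 − T_m/T_H = 1 − 640.15/749.00 = 0.1453.
W₁ = η₁·Q_H = 0.1453 × 263 = 38.22 kW.

Ẇ₁ ≈ 38.22 kW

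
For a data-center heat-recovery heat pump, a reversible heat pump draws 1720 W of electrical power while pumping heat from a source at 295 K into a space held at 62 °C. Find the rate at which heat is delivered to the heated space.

T_H = 62 °C → 62 + 273.15 = 335.15 K.
Reversible heating COP: COP_HP = T_H/(T_H − T_C) = 335.15/40.15 = 8.3474.
Q_H = COP_HP · W = 8.3474 × 1720 = 14400 W.

Q̇_H ≈ 14400 W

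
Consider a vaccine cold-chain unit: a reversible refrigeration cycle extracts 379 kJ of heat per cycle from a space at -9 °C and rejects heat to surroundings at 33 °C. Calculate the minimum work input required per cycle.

W_in ≈ 60.3 kJ

T_H = 33 °C → 33 + 273.15 = 306.15 K.
T_C = -9 °C → -9 + 273.15 = 264.15 K.
COP_R = T_C/(T_H − T_C) = 264.15/42.00 = 6.2893.
W = Q_C/COP_R = 379/6.2893 = 60.3 kJ.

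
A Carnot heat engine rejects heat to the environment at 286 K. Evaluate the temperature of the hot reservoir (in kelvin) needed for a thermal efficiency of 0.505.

From η = 1 − T_C/T_H, solving for T_H gives T_H = T_C/(1 − η) = 286.00/(1 − 0.505) = 577.8 K.

T_H ≈ 577.8 K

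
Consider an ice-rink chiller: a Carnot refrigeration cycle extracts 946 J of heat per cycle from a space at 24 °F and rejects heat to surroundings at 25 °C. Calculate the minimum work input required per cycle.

W_in ≈ 103.7 J

T_H = 25 °C → 25 + 273.15 = 298.15 K.
T_C = 24 °F → (24 − 32) × 5/9 = -4.44 °C = 268.71 K.
For a reversible refrigerator, COP_R = T_C/(T_H − T_C) = 268.71/29.44 = 9.1258.
W = Q_C/COP_R = 946/9.1258 = 103.7 J.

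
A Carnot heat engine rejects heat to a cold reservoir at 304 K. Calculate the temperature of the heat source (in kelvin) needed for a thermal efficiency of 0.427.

T_H ≈ 531 K

From η = 1 − T_C/T_H, solving for T_H gives T_H = T_C/(1 − η) = 304.00/(1 − 0.427) = 531 K.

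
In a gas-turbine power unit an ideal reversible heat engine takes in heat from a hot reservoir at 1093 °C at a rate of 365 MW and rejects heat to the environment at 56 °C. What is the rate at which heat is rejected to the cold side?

Q̇_C ≈ 87.9 MW

T_H = 1093 °C → 1093 + 273.15 = 1366.15 K.
T_C = 56 °C → 56 + 273.15 = 329.15 K.
The Carnot efficiency is η = 1 − T_C/T_H = 1 − 329.15/1366.15 = 0.7591.
For a reversible cycle Q_C/Q_H = T_C/T_H, so Q_C = 365 × 329.15/1366.15 = 87.9 MW.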